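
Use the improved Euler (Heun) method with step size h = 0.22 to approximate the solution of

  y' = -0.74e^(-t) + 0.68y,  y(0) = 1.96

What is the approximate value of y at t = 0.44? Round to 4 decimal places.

Heun: k1 = f(t_n, y_n); k2 = f(t_n + h, y_n + h·k1); y_{n+1} = y_n + (h/2)·(k1 + k2).
t=0.000000, y=1.960000:
  k1 = f(0.000000, 1.960000) = 0.592800
  k2 = f(0.220000, 2.090416) = 0.827619
  y ← 1.960000 + (0.22/2)·(0.592800 + 0.827619) = 2.116246
t=0.220000, y=2.116246:
  k1 = f(0.220000, 2.116246) = 0.845183
  k2 = f(0.440000, 2.302186) = 1.088900
  y ← 2.116246 + (0.22/2)·(0.845183 + 1.088900) = 2.328995
y(0.44) ≈ 2.3290

2.3290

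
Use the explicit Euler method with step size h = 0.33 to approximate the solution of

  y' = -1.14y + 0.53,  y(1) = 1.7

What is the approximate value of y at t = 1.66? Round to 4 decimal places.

Euler: y_{n+1} = y_n + h·f(t_n, y_n).
t=1.000000, y=1.700000: f=-1.408000 → y ← 1.700000 + 0.33·(-1.408000) = 1.235360
t=1.330000, y=1.235360: f=-0.878310 → y ← 1.235360 + 0.33·(-0.878310) = 0.945518
y(1.66) ≈ 0.9455

0.9455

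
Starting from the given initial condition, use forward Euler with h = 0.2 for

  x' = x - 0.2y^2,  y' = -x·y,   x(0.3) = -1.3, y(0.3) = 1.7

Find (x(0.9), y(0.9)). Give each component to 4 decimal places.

Euler on (x,y): x_{n+1} = x_n + h·x', y_{n+1} = y_n + h·y'.
0.300000: (-1.300000, 1.700000); f=(-1.878000, 2.210000) → (-1.675600, 2.142000)
0.500000: (-1.675600, 2.142000); f=(-2.593233, 3.589135) → (-2.194247, 2.859827)
0.700000: (-2.194247, 2.859827); f=(-3.829969, 6.275166) → (-2.960240, 4.114860)
(x(0.9), y(0.9)) ≈ (-2.9602, 4.1149)

-2.9602, 4.1149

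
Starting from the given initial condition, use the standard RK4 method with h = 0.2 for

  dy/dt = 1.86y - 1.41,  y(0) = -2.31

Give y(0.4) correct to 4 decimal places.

RK4: k1 = f(t_n, y_n); k2 = f(t_n + h/2, y_n + (h/2)·k1); k3 = f(t_n + h/2, y_n + (h/2)·k2); k4 = f(t_n + h, y_n + h·k3); y_{n+1} = y_n + (h/6)·(k1 + 2k2 + 2k3 + k4).
t=0.000000, y=-2.310000:
  k1 = f(0.000000, -2.310000) = -5.706600
  k2 = f(0.100000, -2.880660) = -6.768028
  k3 = f(0.100000, -2.986803) = -6.965453
  k4 = f(0.200000, -3.703091) = -8.297749
  y ← -2.310000 + (0.2/6)·(k1 + 2k2 + 2k3 + k4) = -3.692377
t=0.200000, y=-3.692377:
  k1 = f(0.200000, -3.692377) = -8.277821
  k2 = f(0.300000, -4.520159) = -9.817496
  k3 = f(0.300000, -4.674127) = -10.103875
  k4 = f(0.400000, -5.713152) = -12.036463
  y ← -3.692377 + (0.2/6)·(k1 + 2k2 + 2k3 + k4) = -5.697611
y(0.4) ≈ -5.6976

-5.6976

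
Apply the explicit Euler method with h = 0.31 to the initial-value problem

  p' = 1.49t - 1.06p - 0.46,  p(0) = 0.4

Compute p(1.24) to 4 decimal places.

Euler: p_{n+1} = p_n + h·f(t_n, p_n).
t=0.000000, p=0.400000: f=-0.884000 → p ← 0.400000 + 0.31·(-0.884000) = 0.125960
t=0.310000, p=0.125960: f=-0.131618 → p ← 0.125960 + 0.31·(-0.131618) = 0.085159
t=0.620000, p=0.085159: f=0.373532 → p ← 0.085159 + 0.31·0.373532 = 0.200953
t=0.930000, p=0.200953: f=0.712689 → p ← 0.200953 + 0.31·0.712689 = 0.421887
p(1.24) ≈ 0.4219

0.4219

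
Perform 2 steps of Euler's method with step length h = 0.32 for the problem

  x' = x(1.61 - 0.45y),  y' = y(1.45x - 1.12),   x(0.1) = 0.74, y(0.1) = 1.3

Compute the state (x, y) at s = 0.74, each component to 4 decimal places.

Euler on (x,y): x_{n+1} = x_n + h·x', y_{n+1} = y_n + h·y'.
0.100000: (0.740000, 1.300000); f=(0.758500, -0.061100) → (0.982720, 1.280448)
0.420000: (0.982720, 1.280448); f=(1.015934, 0.390465) → (1.307819, 1.405397)
(x(0.74), y(0.74)) ≈ (1.3078, 1.4054)

1.3078, 1.4054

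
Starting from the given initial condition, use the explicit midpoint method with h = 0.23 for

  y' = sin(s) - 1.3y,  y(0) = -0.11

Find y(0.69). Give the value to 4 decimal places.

0.1310

Midpoint: k1 = f(s_n, y_n); k2 = f(s_n + h/2, y_n + (h/2)·k1); y_{n+1} = y_n + h·k2.
s=0.000000, y=-0.110000:
  k1 = f(0.000000, -0.110000) = 0.143000
  k2 = f(0.115000, -0.093555) = 0.236368
  y ← -0.110000 + 0.23·0.236368 = -0.055635
s=0.230000, y=-0.055635:
  k1 = f(0.230000, -0.055635) = 0.300303
  k2 = f(0.345000, -0.021100) = 0.365627
  y ← -0.055635 + 0.23·0.365627 = 0.028459
s=0.460000, y=0.028459:
  k1 = f(0.460000, 0.028459) = 0.406951
  k2 = f(0.575000, 0.075258) = 0.445999
  y ← 0.028459 + 0.23·0.445999 = 0.131039
y(0.69) ≈ 0.1310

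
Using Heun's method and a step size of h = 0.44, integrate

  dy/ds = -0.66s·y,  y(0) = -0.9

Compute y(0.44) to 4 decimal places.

Heun: k1 = f(s_n, y_n); k2 = f(s_n + h, y_n + h·k1); y_{n+1} = y_n + (h/2)·(k1 + k2).
s=0.000000, y=-0.900000:
  k1 = f(0.000000, -0.900000) = 0.000000
  k2 = f(0.440000, -0.900000) = 0.261360
  y ← -0.900000 + (0.44/2)·(0.000000 + 0.261360) = -0.842501
y(0.44) ≈ -0.8425

-0.8425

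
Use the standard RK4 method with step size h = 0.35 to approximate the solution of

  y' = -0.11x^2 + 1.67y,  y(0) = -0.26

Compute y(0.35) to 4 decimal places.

RK4: k1 = f(x_n, y_n); k2 = f(x_n + h/2, y_n + (h/2)·k1); k3 = f(x_n + h/2, y_n + (h/2)·k2); k4 = f(x_n + h, y_n + h·k3); y_{n+1} = y_n + (h/6)·(k1 + 2k2 + 2k3 + k4).
x=0.000000, y=-0.260000:
  k1 = f(0.000000, -0.260000) = -0.434200
  k2 = f(0.175000, -0.335985) = -0.564464
  k3 = f(0.175000, -0.358781) = -0.602533
  k4 = f(0.350000, -0.470887) = -0.799856
  y ← -0.260000 + (0.35/6)·(k1 + 2k2 + 2k3 + k4) = -0.468136
y(0.35) ≈ -0.4681

-0.4681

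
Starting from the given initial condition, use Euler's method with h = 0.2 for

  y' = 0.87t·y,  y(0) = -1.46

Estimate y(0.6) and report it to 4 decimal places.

Euler: y_{n+1} = y_n + h·f(t_n, y_n).
t=0.000000, y=-1.460000: f=0.000000 → y ← -1.460000 + 0.2·0.000000 = -1.460000
t=0.200000, y=-1.460000: f=-0.254040 → y ← -1.460000 + 0.2·(-0.254040) = -1.510808
t=0.400000, y=-1.510808: f=-0.525761 → y ← -1.510808 + 0.2·(-0.525761) = -1.615960
y(0.6) ≈ -1.6160

-1.6160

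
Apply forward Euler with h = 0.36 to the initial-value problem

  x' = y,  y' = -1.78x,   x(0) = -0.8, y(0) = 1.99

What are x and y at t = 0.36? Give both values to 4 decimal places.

Euler on (x,y): x_{n+1} = x_n + h·x', y_{n+1} = y_n + h·y'.
0.000000: (-0.800000, 1.990000); f=(1.990000, 1.424000) → (-0.083600, 2.502640)
(x(0.36), y(0.36)) ≈ (-0.0836, 2.5026)

-0.0836, 2.5026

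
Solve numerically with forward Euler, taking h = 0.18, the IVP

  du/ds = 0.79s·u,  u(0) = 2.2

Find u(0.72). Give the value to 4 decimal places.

Euler: u_{n+1} = u_n + h·f(s_n, u_n).
s=0.000000, u=2.200000: f=0.000000 → u ← 2.200000 + 0.18·0.000000 = 2.200000
s=0.180000, u=2.200000: f=0.312840 → u ← 2.200000 + 0.18·0.312840 = 2.256311
s=0.360000, u=2.256311: f=0.641695 → u ← 2.256311 + 0.18·0.641695 = 2.371816
s=0.540000, u=2.371816: f=1.011817 → u ← 2.371816 + 0.18·1.011817 = 2.553943
u(0.72) ≈ 2.5539

2.5539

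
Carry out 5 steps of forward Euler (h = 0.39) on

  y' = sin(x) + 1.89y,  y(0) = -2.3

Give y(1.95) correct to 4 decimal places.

-33.7605

Euler: y_{n+1} = y_n + h·f(x_n, y_n).
x=0.000000, y=-2.300000: f=-4.347000 → y ← -2.300000 + 0.39·(-4.347000) = -3.995330
x=0.390000, y=-3.995330: f=-7.170985 → y ← -3.995330 + 0.39·(-7.170985) = -6.792014
x=0.780000, y=-6.792014: f=-12.133628 → y ← -6.792014 + 0.39·(-12.133628) = -11.524129
x=1.170000, y=-11.524129: f=-20.859853 → y ← -11.524129 + 0.39·(-20.859853) = -19.659472
x=1.560000, y=-19.659472: f=-36.156460 → y ← -19.659472 + 0.39·(-36.156460) = -33.760491
y(1.95) ≈ -33.7605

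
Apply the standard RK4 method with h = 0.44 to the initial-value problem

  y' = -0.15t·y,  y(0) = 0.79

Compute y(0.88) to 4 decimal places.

0.7454

RK4: k1 = f(t_n, y_n); k2 = f(t_n + h/2, y_n + (h/2)·k1); k3 = f(t_n + h/2, y_n + (h/2)·k2); k4 = f(t_n + h, y_n + h·k3); y_{n+1} = y_n + (h/6)·(k1 + 2k2 + 2k3 + k4).
t=0.000000, y=0.790000:
  k1 = f(0.000000, 0.790000) = 0.000000
  k2 = f(0.220000, 0.790000) = -0.026070
  k3 = f(0.220000, 0.784265) = -0.025881
  k4 = f(0.440000, 0.778612) = -0.051388
  y ← 0.790000 + (0.44/6)·(k1 + 2k2 + 2k3 + k4) = 0.778612
t=0.440000, y=0.778612:
  k1 = f(0.440000, 0.778612) = -0.051388
  k2 = f(0.660000, 0.767307) = -0.075963
  k3 = f(0.660000, 0.761900) = -0.075428
  k4 = f(0.880000, 0.745424) = -0.098396
  y ← 0.778612 + (0.44/6)·(k1 + 2k2 + 2k3 + k4) = 0.745424
y(0.88) ≈ 0.7454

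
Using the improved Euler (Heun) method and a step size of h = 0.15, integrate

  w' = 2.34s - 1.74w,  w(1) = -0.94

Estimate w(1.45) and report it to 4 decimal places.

Heun: k1 = f(s_n, w_n); k2 = f(s_n + h, w_n + h·k1); w_{n+1} = w_n + (h/2)·(k1 + k2).
s=1.000000, w=-0.940000:
  k1 = f(1.000000, -0.940000) = 3.975600
  k2 = f(1.150000, -0.343660) = 3.288968
  w ← -0.940000 + (0.15/2)·(3.975600 + 3.288968) = -0.395157
s=1.150000, w=-0.395157:
  k1 = f(1.150000, -0.395157) = 3.378574
  k2 = f(1.300000, 0.111629) = 2.847766
  w ← -0.395157 + (0.15/2)·(3.378574 + 2.847766) = 0.071818
s=1.300000, w=0.071818:
  k1 = f(1.300000, 0.071818) = 2.917036
  k2 = f(1.450000, 0.509374) = 2.506690
  w ← 0.071818 + (0.15/2)·(2.917036 + 2.506690) = 0.478598
w(1.45) ≈ 0.4786

0.4786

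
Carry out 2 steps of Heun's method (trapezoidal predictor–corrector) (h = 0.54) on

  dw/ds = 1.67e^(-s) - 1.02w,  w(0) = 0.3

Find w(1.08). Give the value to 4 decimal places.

0.6591

Heun: k1 = f(s_n, w_n); k2 = f(s_n + h, w_n + h·k1); w_{n+1} = w_n + (h/2)·(k1 + k2).
s=0.000000, w=0.300000:
  k1 = f(0.000000, 0.300000) = 1.364000
  k2 = f(0.540000, 1.036560) = -0.084102
  w ← 0.300000 + (0.54/2)·(1.364000 + (-0.084102)) = 0.645573
s=0.540000, w=0.645573:
  k1 = f(0.540000, 0.645573) = 0.314706
  k2 = f(1.080000, 0.815514) = -0.264699
  w ← 0.645573 + (0.54/2)·(0.314706 + (-0.264699)) = 0.659074
w(1.08) ≈ 0.6591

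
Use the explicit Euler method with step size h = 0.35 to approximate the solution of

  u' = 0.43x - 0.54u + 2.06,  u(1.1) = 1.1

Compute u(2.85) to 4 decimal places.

Euler: u_{n+1} = u_n + h·f(x_n, u_n).
x=1.100000, u=1.100000: f=1.939000 → u ← 1.100000 + 0.35·1.939000 = 1.778650
x=1.450000, u=1.778650: f=1.723029 → u ← 1.778650 + 0.35·1.723029 = 2.381710
x=1.800000, u=2.381710: f=1.547877 → u ← 2.381710 + 0.35·1.547877 = 2.923467
x=2.150000, u=2.923467: f=1.405828 → u ← 2.923467 + 0.35·1.405828 = 3.415507
x=2.500000, u=3.415507: f=1.290626 → u ← 3.415507 + 0.35·1.290626 = 3.867226
u(2.85) ≈ 3.8672

3.8672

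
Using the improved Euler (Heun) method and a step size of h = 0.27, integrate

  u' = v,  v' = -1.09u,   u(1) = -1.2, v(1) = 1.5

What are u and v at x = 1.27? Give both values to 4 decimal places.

Heun on (u,v): k1 = f(x_n, state_n); k2 = f(x_n + h, state_n + h·k1); state_{n+1} = state_n + (h/2)·(k1 + k2).
1.000000: (-1.200000, 1.500000)
  k1 = (1.500000, 1.308000)
  predictor → (-0.795000, 1.853160)
  k2 = (1.853160, 0.866550)
  → (-0.747323, 1.793564)
(u(1.27), v(1.27)) ≈ (-0.7473, 1.7936)

-0.7473, 1.7936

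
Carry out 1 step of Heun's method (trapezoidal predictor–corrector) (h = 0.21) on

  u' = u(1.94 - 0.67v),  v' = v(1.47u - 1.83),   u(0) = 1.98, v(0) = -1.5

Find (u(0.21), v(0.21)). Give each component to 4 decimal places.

Heun on (u,v): k1 = f(x_n, state_n); k2 = f(x_n + h, state_n + h·k1); state_{n+1} = state_n + (h/2)·(k1 + k2).
0.000000: (1.980000, -1.500000)
  k1 = (5.831100, -1.620900)
  predictor → (3.204531, -1.840389)
  k2 = (10.168171, -5.301536)
  → (3.659923, -2.226856)
(u(0.21), v(0.21)) ≈ (3.6599, -2.2269)

3.6599, -2.2269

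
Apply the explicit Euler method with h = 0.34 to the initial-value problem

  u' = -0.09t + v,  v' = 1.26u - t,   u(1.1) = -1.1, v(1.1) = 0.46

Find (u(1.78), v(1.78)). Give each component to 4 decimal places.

Euler on (u,v): u_{n+1} = u_n + h·u', v_{n+1} = v_n + h·v'.
1.100000: (-1.100000, 0.460000); f=(0.361000, -2.486000) → (-0.977260, -0.385240)
1.440000: (-0.977260, -0.385240); f=(-0.514840, -2.671348) → (-1.152306, -1.293498)
(u(1.78), v(1.78)) ≈ (-1.1523, -1.2935)

-1.1523, -1.2935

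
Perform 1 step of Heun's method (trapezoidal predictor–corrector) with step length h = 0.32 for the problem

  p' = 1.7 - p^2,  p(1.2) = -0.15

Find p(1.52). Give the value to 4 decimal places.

Heun: k1 = f(x_n, p_n); k2 = f(x_n + h, p_n + h·k1); p_{n+1} = p_n + (h/2)·(k1 + k2).
x=1.200000, p=-0.150000:
  k1 = f(1.200000, -0.150000) = 1.677500
  k2 = f(1.520000, 0.386800) = 1.550386
  p ← -0.150000 + (0.32/2)·(1.677500 + 1.550386) = 0.366462
p(1.52) ≈ 0.3665

0.3665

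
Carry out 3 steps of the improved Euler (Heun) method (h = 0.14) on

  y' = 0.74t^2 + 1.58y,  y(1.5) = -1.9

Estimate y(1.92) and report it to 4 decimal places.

-2.4277

Heun: k1 = f(t_n, y_n); k2 = f(t_n + h, y_n + h·k1); y_{n+1} = y_n + (h/2)·(k1 + k2).
t=1.500000, y=-1.900000:
  k1 = f(1.500000, -1.900000) = -1.337000
  k2 = f(1.640000, -2.087180) = -1.307440
  y ← -1.900000 + (0.14/2)·(-1.337000 + (-1.307440)) = -2.085111
t=1.640000, y=-2.085111:
  k1 = f(1.640000, -2.085111) = -1.304171
  k2 = f(1.780000, -2.267695) = -1.238342
  y ← -2.085111 + (0.14/2)·(-1.304171 + (-1.238342)) = -2.263087
t=1.780000, y=-2.263087:
  k1 = f(1.780000, -2.263087) = -1.231061
  k2 = f(1.920000, -2.435435) = -1.120052
  y ← -2.263087 + (0.14/2)·(-1.231061 + (-1.120052)) = -2.427665
y(1.92) ≈ -2.4277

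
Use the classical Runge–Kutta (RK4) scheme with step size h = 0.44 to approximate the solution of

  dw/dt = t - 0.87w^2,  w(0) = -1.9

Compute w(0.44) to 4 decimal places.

-6.1240

RK4: k1 = f(t_n, w_n); k2 = f(t_n + h/2, w_n + (h/2)·k1); k3 = f(t_n + h/2, w_n + (h/2)·k2); k4 = f(t_n + h, w_n + h·k3); w_{n+1} = w_n + (h/6)·(k1 + 2k2 + 2k3 + k4).
t=0.000000, w=-1.900000:
  k1 = f(0.000000, -1.900000) = -3.140700
  k2 = f(0.220000, -2.590954) = -5.620347
  k3 = f(0.220000, -3.136476) = -8.338611
  k4 = f(0.440000, -5.568989) = -26.541864
  w ← -1.900000 + (0.44/6)·(k1 + 2k2 + 2k3 + k4) = -6.124035
w(0.44) ≈ -6.1240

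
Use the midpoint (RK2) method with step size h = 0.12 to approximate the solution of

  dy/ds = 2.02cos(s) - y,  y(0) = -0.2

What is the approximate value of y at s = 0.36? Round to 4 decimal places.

0.4556

Midpoint: k1 = f(s_n, y_n); k2 = f(s_n + h/2, y_n + (h/2)·k1); y_{n+1} = y_n + h·k2.
s=0.000000, y=-0.200000:
  k1 = f(0.000000, -0.200000) = 2.220000
  k2 = f(0.060000, -0.066800) = 2.083165
  y ← -0.200000 + 0.12·2.083165 = 0.049980
s=0.120000, y=0.049980:
  k1 = f(0.120000, 0.049980) = 1.955494
  k2 = f(0.180000, 0.167309) = 1.820055
  y ← 0.049980 + 0.12·1.820055 = 0.268386
s=0.240000, y=0.268386:
  k1 = f(0.240000, 0.268386) = 1.693716
  k2 = f(0.300000, 0.370009) = 1.559770
  y ← 0.268386 + 0.12·1.559770 = 0.455559
y(0.36) ≈ 0.4556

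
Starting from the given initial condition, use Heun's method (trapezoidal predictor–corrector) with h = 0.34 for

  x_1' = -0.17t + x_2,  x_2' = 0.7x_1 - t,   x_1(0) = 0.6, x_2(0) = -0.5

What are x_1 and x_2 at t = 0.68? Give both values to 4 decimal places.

Heun on (x_1,x_2): k1 = f(t_n, state_n); k2 = f(t_n + h, state_n + h·k1); state_{n+1} = state_n + (h/2)·(k1 + k2).
0.000000: (0.600000, -0.500000)
  k1 = (-0.500000, 0.420000)
  predictor → (0.430000, -0.357200)
  k2 = (-0.415000, -0.039000)
  → (0.444450, -0.435230)
0.340000: (0.444450, -0.435230)
  k1 = (-0.493030, -0.028885)
  predictor → (0.276820, -0.445051)
  k2 = (-0.560651, -0.486226)
  → (0.265324, -0.522799)
(x_1(0.68), x_2(0.68)) ≈ (0.2653, -0.5228)

0.2653, -0.5228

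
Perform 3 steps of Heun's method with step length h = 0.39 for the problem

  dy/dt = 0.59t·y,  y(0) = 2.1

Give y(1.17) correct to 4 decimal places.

Heun: k1 = f(t_n, y_n); k2 = f(t_n + h, y_n + h·k1); y_{n+1} = y_n + (h/2)·(k1 + k2).
t=0.000000, y=2.100000:
  k1 = f(0.000000, 2.100000) = 0.000000
  k2 = f(0.390000, 2.100000) = 0.483210
  y ← 2.100000 + (0.39/2)·(0.000000 + 0.483210) = 2.194226
t=0.390000, y=2.194226:
  k1 = f(0.390000, 2.194226) = 0.504891
  k2 = f(0.780000, 2.391134) = 1.100400
  y ← 2.194226 + (0.39/2)·(0.504891 + 1.100400) = 2.507258
t=0.780000, y=2.507258:
  k1 = f(0.780000, 2.507258) = 1.153840
  k2 = f(1.170000, 2.957255) = 2.041393
  y ← 2.507258 + (0.39/2)·(1.153840 + 2.041393) = 3.130328
y(1.17) ≈ 3.1303

3.1303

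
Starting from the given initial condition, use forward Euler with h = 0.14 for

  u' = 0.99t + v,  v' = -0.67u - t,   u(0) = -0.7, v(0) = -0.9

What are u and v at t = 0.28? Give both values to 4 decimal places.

-0.9234, -0.7765

Euler on (u,v): u_{n+1} = u_n + h·u', v_{n+1} = v_n + h·v'.
0.000000: (-0.700000, -0.900000); f=(-0.900000, 0.469000) → (-0.826000, -0.834340)
0.140000: (-0.826000, -0.834340); f=(-0.695740, 0.413420) → (-0.923404, -0.776461)
(u(0.28), v(0.28)) ≈ (-0.9234, -0.7765)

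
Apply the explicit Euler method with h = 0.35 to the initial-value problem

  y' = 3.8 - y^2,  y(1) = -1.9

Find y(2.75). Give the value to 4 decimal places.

Euler: y_{n+1} = y_n + h·f(x_n, y_n).
x=1.000000, y=-1.900000: f=0.190000 → y ← -1.900000 + 0.35·0.190000 = -1.833500
x=1.350000, y=-1.833500: f=0.438278 → y ← -1.833500 + 0.35·0.438278 = -1.680103
x=1.700000, y=-1.680103: f=0.977255 → y ← -1.680103 + 0.35·0.977255 = -1.338064
x=2.050000, y=-1.338064: f=2.009586 → y ← -1.338064 + 0.35·2.009586 = -0.634709
x=2.400000, y=-0.634709: f=3.397145 → y ← -0.634709 + 0.35·3.397145 = 0.554292
y(2.75) ≈ 0.5543

0.5543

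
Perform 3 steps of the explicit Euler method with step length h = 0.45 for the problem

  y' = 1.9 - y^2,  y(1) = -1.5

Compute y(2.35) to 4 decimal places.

-3.0543

Euler: y_{n+1} = y_n + h·f(t_n, y_n).
t=1.000000, y=-1.500000: f=-0.350000 → y ← -1.500000 + 0.45·(-0.350000) = -1.657500
t=1.450000, y=-1.657500: f=-0.847306 → y ← -1.657500 + 0.45·(-0.847306) = -2.038788
t=1.900000, y=-2.038788: f=-2.256656 → y ← -2.038788 + 0.45·(-2.256656) = -3.054283
y(2.35) ≈ -3.0543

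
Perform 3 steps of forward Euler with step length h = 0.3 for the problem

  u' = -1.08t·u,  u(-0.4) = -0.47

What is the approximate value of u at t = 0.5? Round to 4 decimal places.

-0.5126

Euler: u_{n+1} = u_n + h·f(t_n, u_n).
t=-0.400000, u=-0.470000: f=-0.203040 → u ← -0.470000 + 0.3·(-0.203040) = -0.530912
t=-0.100000, u=-0.530912: f=-0.057338 → u ← -0.530912 + 0.3·(-0.057338) = -0.548114
t=0.200000, u=-0.548114: f=0.118393 → u ← -0.548114 + 0.3·0.118393 = -0.512596
u(0.5) ≈ -0.5126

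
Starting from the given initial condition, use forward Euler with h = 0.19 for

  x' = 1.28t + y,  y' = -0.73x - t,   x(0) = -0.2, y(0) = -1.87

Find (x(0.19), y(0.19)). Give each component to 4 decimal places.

Euler on (x,y): x_{n+1} = x_n + h·x', y_{n+1} = y_n + h·y'.
0.000000: (-0.200000, -1.870000); f=(-1.870000, 0.146000) → (-0.555300, -1.842260)
(x(0.19), y(0.19)) ≈ (-0.5553, -1.8423)

-0.5553, -1.8423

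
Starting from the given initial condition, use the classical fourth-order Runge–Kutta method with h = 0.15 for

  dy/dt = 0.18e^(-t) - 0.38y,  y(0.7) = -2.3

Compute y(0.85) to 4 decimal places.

RK4: k1 = f(t_n, y_n); k2 = f(t_n + h/2, y_n + (h/2)·k1); k3 = f(t_n + h/2, y_n + (h/2)·k2); k4 = f(t_n + h, y_n + h·k3); y_{n+1} = y_n + (h/6)·(k1 + 2k2 + 2k3 + k4).
t=0.700000, y=-2.300000:
  k1 = f(0.700000, -2.300000) = 0.963385
  k2 = f(0.775000, -2.227746) = 0.929470
  k3 = f(0.775000, -2.230290) = 0.930437
  k4 = f(0.850000, -2.160434) = 0.897900
  y ← -2.300000 + (0.15/6)·(k1 + 2k2 + 2k3 + k4) = -2.160473
y(0.85) ≈ -2.1605

-2.1605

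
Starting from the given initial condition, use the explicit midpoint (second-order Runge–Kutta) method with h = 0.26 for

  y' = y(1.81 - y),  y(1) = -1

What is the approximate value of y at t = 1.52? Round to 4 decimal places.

Midpoint: k1 = f(t_n, y_n); k2 = f(t_n + h/2, y_n + (h/2)·k1); y_{n+1} = y_n + h·k2.
t=1.000000, y=-1.000000:
  k1 = f(1.000000, -1.000000) = -2.810000
  k2 = f(1.130000, -1.365300) = -4.335237
  y ← -1.000000 + 0.26·(-4.335237) = -2.127162
t=1.260000, y=-2.127162:
  k1 = f(1.260000, -2.127162) = -8.374979
  k2 = f(1.390000, -3.215909) = -16.162866
  y ← -2.127162 + 0.26·(-16.162866) = -6.329507
y(1.52) ≈ -6.3295

-6.3295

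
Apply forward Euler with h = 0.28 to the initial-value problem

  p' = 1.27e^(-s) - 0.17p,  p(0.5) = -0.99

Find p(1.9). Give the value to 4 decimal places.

-0.1867

Euler: p_{n+1} = p_n + h·f(s_n, p_n).
s=0.500000, p=-0.990000: f=0.938594 → p ← -0.990000 + 0.28·0.938594 = -0.727194
s=0.780000, p=-0.727194: f=0.705799 → p ← -0.727194 + 0.28·0.705799 = -0.529570
s=1.060000, p=-0.529570: f=0.530026 → p ← -0.529570 + 0.28·0.530026 = -0.381163
s=1.340000, p=-0.381163: f=0.397342 → p ← -0.381163 + 0.28·0.397342 = -0.269907
s=1.620000, p=-0.269907: f=0.297216 → p ← -0.269907 + 0.28·0.297216 = -0.186687
p(1.9) ≈ -0.1867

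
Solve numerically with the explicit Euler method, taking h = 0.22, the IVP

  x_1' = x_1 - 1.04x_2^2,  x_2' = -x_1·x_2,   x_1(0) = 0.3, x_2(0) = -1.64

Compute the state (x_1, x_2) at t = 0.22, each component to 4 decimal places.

-0.2494, -1.5318

Euler on (x_1,x_2): x_1_{n+1} = x_1_n + h·x_1', x_2_{n+1} = x_2_n + h·x_2'.
0.000000: (0.300000, -1.640000); f=(-2.497184, 0.492000) → (-0.249380, -1.531760)
(x_1(0.22), x_2(0.22)) ≈ (-0.2494, -1.5318)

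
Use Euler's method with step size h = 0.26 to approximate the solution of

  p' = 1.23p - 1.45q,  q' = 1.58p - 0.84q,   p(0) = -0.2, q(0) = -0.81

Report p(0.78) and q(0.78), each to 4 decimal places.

Euler on (p,q): p_{n+1} = p_n + h·p', q_{n+1} = q_n + h·q'.
0.000000: (-0.200000, -0.810000); f=(0.928500, 0.364400) → (0.041410, -0.715256)
0.260000: (0.041410, -0.715256); f=(1.088056, 0.666243) → (0.324304, -0.542033)
0.520000: (0.324304, -0.542033); f=(1.184842, 0.967709) → (0.632363, -0.290429)
(p(0.78), q(0.78)) ≈ (0.6324, -0.2904)

0.6324, -0.2904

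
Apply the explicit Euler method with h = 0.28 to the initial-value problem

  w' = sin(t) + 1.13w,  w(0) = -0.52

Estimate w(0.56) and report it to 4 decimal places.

-0.8237

Euler: w_{n+1} = w_n + h·f(t_n, w_n).
t=0.000000, w=-0.520000: f=-0.587600 → w ← -0.520000 + 0.28·(-0.587600) = -0.684528
t=0.280000, w=-0.684528: f=-0.497161 → w ← -0.684528 + 0.28·(-0.497161) = -0.823733
w(0.56) ≈ -0.8237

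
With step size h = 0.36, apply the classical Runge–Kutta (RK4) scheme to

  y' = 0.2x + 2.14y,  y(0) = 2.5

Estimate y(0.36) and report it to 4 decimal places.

5.4120

RK4: k1 = f(x_n, y_n); k2 = f(x_n + h/2, y_n + (h/2)·k1); k3 = f(x_n + h/2, y_n + (h/2)·k2); k4 = f(x_n + h, y_n + h·k3); y_{n+1} = y_n + (h/6)·(k1 + 2k2 + 2k3 + k4).
x=0.000000, y=2.500000:
  k1 = f(0.000000, 2.500000) = 5.350000
  k2 = f(0.180000, 3.463000) = 7.446820
  k3 = f(0.180000, 3.840428) = 8.254515
  k4 = f(0.360000, 5.471625) = 11.781278
  y ← 2.500000 + (0.36/6)·(k1 + 2k2 + 2k3 + k4) = 5.412037
y(0.36) ≈ 5.4120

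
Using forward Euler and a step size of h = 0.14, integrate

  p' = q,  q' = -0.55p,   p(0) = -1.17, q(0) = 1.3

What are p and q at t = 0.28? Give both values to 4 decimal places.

-0.7934, 1.4662

Euler on (p,q): p_{n+1} = p_n + h·p', q_{n+1} = q_n + h·q'.
0.000000: (-1.170000, 1.300000); f=(1.300000, 0.643500) → (-0.988000, 1.390090)
0.140000: (-0.988000, 1.390090); f=(1.390090, 0.543400) → (-0.793387, 1.466166)
(p(0.28), q(0.28)) ≈ (-0.7934, 1.4662)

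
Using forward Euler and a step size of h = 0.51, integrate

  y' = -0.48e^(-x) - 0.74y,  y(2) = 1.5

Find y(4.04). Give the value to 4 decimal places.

Euler: y_{n+1} = y_n + h·f(x_n, y_n).
x=2.000000, y=1.500000: f=-1.174961 → y ← 1.500000 + 0.51·(-1.174961) = 0.900770
x=2.510000, y=0.900770: f=-0.705578 → y ← 0.900770 + 0.51·(-0.705578) = 0.540925
x=3.020000, y=0.540925: f=-0.423709 → y ← 0.540925 + 0.51·(-0.423709) = 0.324833
x=3.530000, y=0.324833: f=-0.254443 → y ← 0.324833 + 0.51·(-0.254443) = 0.195067
y(4.04) ≈ 0.1951

0.1951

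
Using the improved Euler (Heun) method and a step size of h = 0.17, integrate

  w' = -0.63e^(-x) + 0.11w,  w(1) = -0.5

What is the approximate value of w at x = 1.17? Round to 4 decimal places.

-0.5461

Heun: k1 = f(x_n, w_n); k2 = f(x_n + h, w_n + h·k1); w_{n+1} = w_n + (h/2)·(k1 + k2).
x=1.000000, w=-0.500000:
  k1 = f(1.000000, -0.500000) = -0.286764
  k2 = f(1.170000, -0.548750) = -0.255894
  w ← -0.500000 + (0.17/2)·(-0.286764 + (-0.255894)) = -0.546126
w(1.17) ≈ -0.5461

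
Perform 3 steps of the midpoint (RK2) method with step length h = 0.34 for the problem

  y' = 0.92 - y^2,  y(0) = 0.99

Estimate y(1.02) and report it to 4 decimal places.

0.9646

Midpoint: k1 = f(t_n, y_n); k2 = f(t_n + h/2, y_n + (h/2)·k1); y_{n+1} = y_n + h·k2.
t=0.000000, y=0.990000:
  k1 = f(0.000000, 0.990000) = -0.060100
  k2 = f(0.170000, 0.979783) = -0.039975
  y ← 0.990000 + 0.34·(-0.039975) = 0.976409
t=0.340000, y=0.976409:
  k1 = f(0.340000, 0.976409) = -0.033374
  k2 = f(0.510000, 0.970735) = -0.022327
  y ← 0.976409 + 0.34·(-0.022327) = 0.968818
t=0.680000, y=0.968818:
  k1 = f(0.680000, 0.968818) = -0.018607
  k2 = f(0.850000, 0.965654) = -0.012488
  y ← 0.968818 + 0.34·(-0.012488) = 0.964572
y(1.02) ≈ 0.9646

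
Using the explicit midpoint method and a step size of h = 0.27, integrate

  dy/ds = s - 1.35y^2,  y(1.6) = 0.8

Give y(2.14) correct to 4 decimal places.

Midpoint: k1 = f(s_n, y_n); k2 = f(s_n + h/2, y_n + (h/2)·k1); y_{n+1} = y_n + h·k2.
s=1.600000, y=0.800000:
  k1 = f(1.600000, 0.800000) = 0.736000
  k2 = f(1.735000, 0.899360) = 0.643055
  y ← 0.800000 + 0.27·0.643055 = 0.973625
s=1.870000, y=0.973625:
  k1 = f(1.870000, 0.973625) = 0.590274
  k2 = f(2.005000, 1.053312) = 0.507221
  y ← 0.973625 + 0.27·0.507221 = 1.110575
y(2.14) ≈ 1.1106

1.1106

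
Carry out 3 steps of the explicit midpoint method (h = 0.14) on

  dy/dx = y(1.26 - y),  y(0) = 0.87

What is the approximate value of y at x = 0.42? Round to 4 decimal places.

0.9967

Midpoint: k1 = f(x_n, y_n); k2 = f(x_n + h/2, y_n + (h/2)·k1); y_{n+1} = y_n + h·k2.
x=0.000000, y=0.870000:
  k1 = f(0.000000, 0.870000) = 0.339300
  k2 = f(0.070000, 0.893751) = 0.327335
  y ← 0.870000 + 0.14·0.327335 = 0.915827
x=0.140000, y=0.915827:
  k1 = f(0.140000, 0.915827) = 0.315203
  k2 = f(0.210000, 0.937891) = 0.302103
  y ← 0.915827 + 0.14·0.302103 = 0.958121
x=0.280000, y=0.958121:
  k1 = f(0.280000, 0.958121) = 0.289236
  k2 = f(0.350000, 0.978368) = 0.275540
  y ← 0.958121 + 0.14·0.275540 = 0.996697
y(0.42) ≈ 0.9967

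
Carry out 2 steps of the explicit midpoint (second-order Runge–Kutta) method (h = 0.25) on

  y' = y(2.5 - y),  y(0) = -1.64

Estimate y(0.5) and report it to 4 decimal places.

Midpoint: k1 = f(x_n, y_n); k2 = f(x_n + h/2, y_n + (h/2)·k1); y_{n+1} = y_n + h·k2.
x=0.000000, y=-1.640000:
  k1 = f(0.000000, -1.640000) = -6.789600
  k2 = f(0.125000, -2.488700) = -12.415378
  y ← -1.640000 + 0.25·(-12.415378) = -4.743844
x=0.250000, y=-4.743844:
  k1 = f(0.250000, -4.743844) = -34.363671
  k2 = f(0.375000, -9.039303) = -104.307262
  y ← -4.743844 + 0.25·(-104.307262) = -30.820660
y(0.5) ≈ -30.8207

-30.8207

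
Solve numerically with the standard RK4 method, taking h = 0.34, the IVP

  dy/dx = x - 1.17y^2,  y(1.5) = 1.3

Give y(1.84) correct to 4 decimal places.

1.2420

RK4: k1 = f(x_n, y_n); k2 = f(x_n + h/2, y_n + (h/2)·k1); k3 = f(x_n + h/2, y_n + (h/2)·k2); k4 = f(x_n + h, y_n + h·k3); y_{n+1} = y_n + (h/6)·(k1 + 2k2 + 2k3 + k4).
x=1.500000, y=1.300000:
  k1 = f(1.500000, 1.300000) = -0.477300
  k2 = f(1.670000, 1.218859) = -0.068172
  k3 = f(1.670000, 1.288411) = -0.272203
  k4 = f(1.840000, 1.207451) = 0.134212
  y ← 1.300000 + (0.34/6)·(k1 + 2k2 + 2k3 + k4) = 1.241983
y(1.84) ≈ 1.2420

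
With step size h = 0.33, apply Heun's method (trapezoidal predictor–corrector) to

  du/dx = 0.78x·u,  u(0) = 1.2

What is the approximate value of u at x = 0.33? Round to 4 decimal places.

Heun: k1 = f(x_n, u_n); k2 = f(x_n + h, u_n + h·k1); u_{n+1} = u_n + (h/2)·(k1 + k2).
x=0.000000, u=1.200000:
  k1 = f(0.000000, 1.200000) = 0.000000
  k2 = f(0.330000, 1.200000) = 0.308880
  u ← 1.200000 + (0.33/2)·(0.000000 + 0.308880) = 1.250965
u(0.33) ≈ 1.2510

1.2510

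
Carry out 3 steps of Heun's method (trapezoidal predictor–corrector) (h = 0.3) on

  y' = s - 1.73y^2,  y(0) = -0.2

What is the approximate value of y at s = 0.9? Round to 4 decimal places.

0.1661

Heun: k1 = f(s_n, y_n); k2 = f(s_n + h, y_n + h·k1); y_{n+1} = y_n + (h/2)·(k1 + k2).
s=0.000000, y=-0.200000:
  k1 = f(0.000000, -0.200000) = -0.069200
  k2 = f(0.300000, -0.220760) = 0.215688
  y ← -0.200000 + (0.3/2)·(-0.069200 + 0.215688) = -0.178027
s=0.300000, y=-0.178027:
  k1 = f(0.300000, -0.178027) = 0.245170
  k2 = f(0.600000, -0.104476) = 0.581117
  y ← -0.178027 + (0.3/2)·(0.245170 + 0.581117) = -0.054084
s=0.600000, y=-0.054084:
  k1 = f(0.600000, -0.054084) = 0.594940
  k2 = f(0.900000, 0.124398) = 0.873228
  y ← -0.054084 + (0.3/2)·(0.594940 + 0.873228) = 0.166142
y(0.9) ≈ 0.1661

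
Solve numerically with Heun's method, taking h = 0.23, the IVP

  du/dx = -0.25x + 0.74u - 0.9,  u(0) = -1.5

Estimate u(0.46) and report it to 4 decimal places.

Heun: k1 = f(x_n, u_n); k2 = f(x_n + h, u_n + h·k1); u_{n+1} = u_n + (h/2)·(k1 + k2).
x=0.000000, u=-1.500000:
  k1 = f(0.000000, -1.500000) = -2.010000
  k2 = f(0.230000, -1.962300) = -2.409602
  u ← -1.500000 + (0.23/2)·(-2.010000 + (-2.409602)) = -2.008254
x=0.230000, u=-2.008254:
  k1 = f(0.230000, -2.008254) = -2.443608
  k2 = f(0.460000, -2.570284) = -2.917010
  u ← -2.008254 + (0.23/2)·(-2.443608 + (-2.917010)) = -2.624725
u(0.46) ≈ -2.6247

-2.6247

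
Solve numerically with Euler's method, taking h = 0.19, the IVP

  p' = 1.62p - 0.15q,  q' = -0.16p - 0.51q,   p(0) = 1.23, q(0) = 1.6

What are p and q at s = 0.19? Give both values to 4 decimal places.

Euler on (p,q): p_{n+1} = p_n + h·p', q_{n+1} = q_n + h·q'.
0.000000: (1.230000, 1.600000); f=(1.752600, -1.012800) → (1.562994, 1.407568)
(p(0.19), q(0.19)) ≈ (1.5630, 1.4076)

1.5630, 1.4076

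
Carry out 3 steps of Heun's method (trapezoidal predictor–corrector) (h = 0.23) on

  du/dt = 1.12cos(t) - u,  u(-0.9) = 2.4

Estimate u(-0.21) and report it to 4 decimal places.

Heun: k1 = f(t_n, u_n); k2 = f(t_n + h, u_n + h·k1); u_{n+1} = u_n + (h/2)·(k1 + k2).
t=-0.900000, u=2.400000:
  k1 = f(-0.900000, 2.400000) = -1.703797
  k2 = f(-0.670000, 2.008127) = -1.130246
  u ← 2.400000 + (0.23/2)·(-1.703797 + (-1.130246)) = 2.074085
t=-0.670000, u=2.074085:
  k1 = f(-0.670000, 2.074085) = -1.196205
  k2 = f(-0.440000, 1.798958) = -0.785636
  u ← 2.074085 + (0.23/2)·(-1.196205 + (-0.785636)) = 1.846173
t=-0.440000, u=1.846173:
  k1 = f(-0.440000, 1.846173) = -0.832851
  k2 = f(-0.210000, 1.654617) = -0.559223
  u ← 1.846173 + (0.23/2)·(-0.832851 + (-0.559223)) = 1.686085
u(-0.21) ≈ 1.6861

1.6861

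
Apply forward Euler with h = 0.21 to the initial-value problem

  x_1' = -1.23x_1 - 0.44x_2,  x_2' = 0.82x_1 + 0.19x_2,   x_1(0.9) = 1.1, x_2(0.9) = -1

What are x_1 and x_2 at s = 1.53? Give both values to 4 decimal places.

0.6252, -0.6275

Euler on (x_1,x_2): x_1_{n+1} = x_1_n + h·x_1', x_2_{n+1} = x_2_n + h·x_2'.
0.900000: (1.100000, -1.000000); f=(-0.913000, 0.712000) → (0.908270, -0.850480)
1.110000: (0.908270, -0.850480); f=(-0.742961, 0.583190) → (0.752248, -0.728010)
1.320000: (0.752248, -0.728010); f=(-0.604941, 0.478522) → (0.625211, -0.627521)
(x_1(1.53), x_2(1.53)) ≈ (0.6252, -0.6275)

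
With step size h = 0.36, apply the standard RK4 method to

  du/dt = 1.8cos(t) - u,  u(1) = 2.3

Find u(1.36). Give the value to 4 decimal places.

1.8054

RK4: k1 = f(t_n, u_n); k2 = f(t_n + h/2, u_n + (h/2)·k1); k3 = f(t_n + h/2, u_n + (h/2)·k2); k4 = f(t_n + h, u_n + h·k3); u_{n+1} = u_n + (h/6)·(k1 + 2k2 + 2k3 + k4).
t=1.000000, u=2.300000:
  k1 = f(1.000000, 2.300000) = -1.327456
  k2 = f(1.180000, 2.061058) = -1.375393
  k3 = f(1.180000, 2.052429) = -1.366765
  k4 = f(1.360000, 1.807965) = -1.431335
  u ← 2.300000 + (0.36/6)·(k1 + 2k2 + 2k3 + k4) = 1.805414
u(1.36) ≈ 1.8054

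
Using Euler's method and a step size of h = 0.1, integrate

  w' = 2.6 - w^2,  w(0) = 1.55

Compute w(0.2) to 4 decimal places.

Euler: w_{n+1} = w_n + h·f(t_n, w_n).
t=0.000000, w=1.550000: f=0.197500 → w ← 1.550000 + 0.1·0.197500 = 1.569750
t=0.100000, w=1.569750: f=0.135885 → w ← 1.569750 + 0.1·0.135885 = 1.583338
w(0.2) ≈ 1.5833

1.5833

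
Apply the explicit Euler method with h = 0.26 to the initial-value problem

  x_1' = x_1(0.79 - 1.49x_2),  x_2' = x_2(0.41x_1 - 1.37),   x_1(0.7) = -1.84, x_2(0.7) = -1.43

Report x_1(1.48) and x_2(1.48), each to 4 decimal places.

-6.0200, -0.0272

Euler on (x_1,x_2): x_1_{n+1} = x_1_n + h·x_1', x_2_{n+1} = x_2_n + h·x_2'.
0.700000: (-1.840000, -1.430000); f=(-5.374088, 3.037892) → (-3.237263, -0.640148)
0.960000: (-3.237263, -0.640148); f=(-5.645206, 1.726657) → (-4.705016, -0.191217)
1.220000: (-4.705016, -0.191217); f=(-5.057486, 0.630836) → (-6.019963, -0.027200)
(x_1(1.48), x_2(1.48)) ≈ (-6.0200, -0.0272)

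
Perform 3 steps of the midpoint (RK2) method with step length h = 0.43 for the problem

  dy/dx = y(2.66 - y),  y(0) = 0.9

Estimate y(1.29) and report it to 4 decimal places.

2.4588

Midpoint: k1 = f(x_n, y_n); k2 = f(x_n + h/2, y_n + (h/2)·k1); y_{n+1} = y_n + h·k2.
x=0.000000, y=0.900000:
  k1 = f(0.000000, 0.900000) = 1.584000
  k2 = f(0.215000, 1.240560) = 1.760900
  y ← 0.900000 + 0.43·1.760900 = 1.657187
x=0.430000, y=1.657187:
  k1 = f(0.430000, 1.657187) = 1.661849
  k2 = f(0.645000, 2.014485) = 1.300381
  y ← 1.657187 + 0.43·1.300381 = 2.216351
x=0.860000, y=2.216351:
  k1 = f(0.860000, 2.216351) = 0.983282
  k2 = f(1.075000, 2.427757) = 0.563831
  y ← 2.216351 + 0.43·0.563831 = 2.458798
y(1.29) ≈ 2.4588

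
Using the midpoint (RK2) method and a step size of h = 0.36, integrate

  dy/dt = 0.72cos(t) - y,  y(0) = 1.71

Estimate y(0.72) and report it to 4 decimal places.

Midpoint: k1 = f(t_n, y_n); k2 = f(t_n + h/2, y_n + (h/2)·k1); y_{n+1} = y_n + h·k2.
t=0.000000, y=1.710000:
  k1 = f(0.000000, 1.710000) = -0.990000
  k2 = f(0.180000, 1.531800) = -0.823433
  y ← 1.710000 + 0.36·(-0.823433) = 1.413564
t=0.360000, y=1.413564:
  k1 = f(0.360000, 1.413564) = -0.739719
  k2 = f(0.540000, 1.280415) = -0.662865
  y ← 1.413564 + 0.36·(-0.662865) = 1.174933
y(0.72) ≈ 1.1749

1.1749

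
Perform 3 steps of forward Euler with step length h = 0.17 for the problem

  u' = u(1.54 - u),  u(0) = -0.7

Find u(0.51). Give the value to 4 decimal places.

-2.0623

Euler: u_{n+1} = u_n + h·f(t_n, u_n).
t=0.000000, u=-0.700000: f=-1.568000 → u ← -0.700000 + 0.17·(-1.568000) = -0.966560
t=0.170000, u=-0.966560: f=-2.422741 → u ← -0.966560 + 0.17·(-2.422741) = -1.378426
t=0.340000, u=-1.378426: f=-4.022834 → u ← -1.378426 + 0.17·(-4.022834) = -2.062308
u(0.51) ≈ -2.0623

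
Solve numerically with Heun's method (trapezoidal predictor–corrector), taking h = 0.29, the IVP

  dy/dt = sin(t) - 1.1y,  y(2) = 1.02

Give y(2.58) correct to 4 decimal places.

Heun: k1 = f(t_n, y_n); k2 = f(t_n + h, y_n + h·k1); y_{n+1} = y_n + (h/2)·(k1 + k2).
t=2.000000, y=1.020000:
  k1 = f(2.000000, 1.020000) = -0.212703
  k2 = f(2.290000, 0.958316) = -0.301817
  y ← 1.020000 + (0.29/2)·(-0.212703 + (-0.301817)) = 0.945395
t=2.290000, y=0.945395:
  k1 = f(2.290000, 0.945395) = -0.287604
  k2 = f(2.580000, 0.861990) = -0.415654
  y ← 0.945395 + (0.29/2)·(-0.287604 + (-0.415654)) = 0.843422
y(2.58) ≈ 0.8434

0.8434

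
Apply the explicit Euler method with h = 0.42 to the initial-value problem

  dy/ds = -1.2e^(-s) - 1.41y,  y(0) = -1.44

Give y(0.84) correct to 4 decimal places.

-0.7762

Euler: y_{n+1} = y_n + h·f(s_n, y_n).
s=0.000000, y=-1.440000: f=0.830400 → y ← -1.440000 + 0.42·0.830400 = -1.091232
s=0.420000, y=-1.091232: f=0.750181 → y ← -1.091232 + 0.42·0.750181 = -0.776156
y(0.84) ≈ -0.7762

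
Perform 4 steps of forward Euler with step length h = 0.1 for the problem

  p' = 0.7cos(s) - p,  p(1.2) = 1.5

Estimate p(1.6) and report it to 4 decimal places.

Euler: p_{n+1} = p_n + h·f(s_n, p_n).
s=1.200000, p=1.500000: f=-1.246350 → p ← 1.500000 + 0.1·(-1.246350) = 1.375365
s=1.300000, p=1.375365: f=-1.188116 → p ← 1.375365 + 0.1·(-1.188116) = 1.256553
s=1.400000, p=1.256553: f=-1.137576 → p ← 1.256553 + 0.1·(-1.137576) = 1.142796
s=1.500000, p=1.142796: f=-1.093280 → p ← 1.142796 + 0.1·(-1.093280) = 1.033468
p(1.6) ≈ 1.0335

1.0335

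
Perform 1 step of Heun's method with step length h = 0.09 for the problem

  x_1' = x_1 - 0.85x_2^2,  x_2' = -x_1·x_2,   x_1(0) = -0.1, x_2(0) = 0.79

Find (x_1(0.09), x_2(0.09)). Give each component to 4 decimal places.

Heun on (x_1,x_2): k1 = f(t_n, state_n); k2 = f(t_n + h, state_n + h·k1); state_{n+1} = state_n + (h/2)·(k1 + k2).
0.000000: (-0.100000, 0.790000)
  k1 = (-0.630485, 0.079000)
  predictor → (-0.156744, 0.797110)
  k2 = (-0.696820, 0.124942)
  → (-0.159729, 0.799177)
(x_1(0.09), x_2(0.09)) ≈ (-0.1597, 0.7992)

-0.1597, 0.7992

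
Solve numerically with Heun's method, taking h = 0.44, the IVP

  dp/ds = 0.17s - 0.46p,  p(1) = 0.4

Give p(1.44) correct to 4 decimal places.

Heun: k1 = f(s_n, p_n); k2 = f(s_n + h, p_n + h·k1); p_{n+1} = p_n + (h/2)·(k1 + k2).
s=1.000000, p=0.400000:
  k1 = f(1.000000, 0.400000) = -0.014000
  k2 = f(1.440000, 0.393840) = 0.063634
  p ← 0.400000 + (0.44/2)·(-0.014000 + 0.063634) = 0.410919
p(1.44) ≈ 0.4109

0.4109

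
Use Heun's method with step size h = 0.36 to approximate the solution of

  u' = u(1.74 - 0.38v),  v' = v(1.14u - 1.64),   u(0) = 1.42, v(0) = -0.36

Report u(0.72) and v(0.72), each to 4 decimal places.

Heun on (u,v): k1 = f(t_n, state_n); k2 = f(t_n + h, state_n + h·k1); state_{n+1} = state_n + (h/2)·(k1 + k2).
0.000000: (1.420000, -0.360000)
  k1 = (2.665056, 0.007632)
  predictor → (2.379420, -0.357252)
  k2 = (4.463212, -0.383167)
  → (2.703088, -0.427596)
0.360000: (2.703088, -0.427596)
  k1 = (5.142589, -0.616389)
  predictor → (4.554420, -0.649496)
  k2 = (9.048761, -2.307036)
  → (5.257531, -0.953813)
(u(0.72), v(0.72)) ≈ (5.2575, -0.9538)

5.2575, -0.9538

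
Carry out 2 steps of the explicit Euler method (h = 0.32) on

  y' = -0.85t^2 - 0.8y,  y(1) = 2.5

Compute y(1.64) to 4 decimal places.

Euler: y_{n+1} = y_n + h·f(t_n, y_n).
t=1.000000, y=2.500000: f=-2.850000 → y ← 2.500000 + 0.32·(-2.850000) = 1.588000
t=1.320000, y=1.588000: f=-2.751440 → y ← 1.588000 + 0.32·(-2.751440) = 0.707539
y(1.64) ≈ 0.7075

0.7075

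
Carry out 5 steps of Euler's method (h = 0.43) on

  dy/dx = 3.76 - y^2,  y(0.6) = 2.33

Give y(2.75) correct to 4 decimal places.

1.8842

Euler: y_{n+1} = y_n + h·f(x_n, y_n).
x=0.600000, y=2.330000: f=-1.668900 → y ← 2.330000 + 0.43·(-1.668900) = 1.612373
x=1.030000, y=1.612373: f=1.160253 → y ← 1.612373 + 0.43·1.160253 = 2.111282
x=1.460000, y=2.111282: f=-0.697511 → y ← 2.111282 + 0.43·(-0.697511) = 1.811352
x=1.890000, y=1.811352: f=0.479004 → y ← 1.811352 + 0.43·0.479004 = 2.017324
x=2.320000, y=2.017324: f=-0.309595 → y ← 2.017324 + 0.43·(-0.309595) = 1.884198
y(2.75) ≈ 1.8842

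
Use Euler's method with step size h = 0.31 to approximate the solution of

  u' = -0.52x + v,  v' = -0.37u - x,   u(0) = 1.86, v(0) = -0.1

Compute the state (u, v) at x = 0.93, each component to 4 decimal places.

Euler on (u,v): u_{n+1} = u_n + h·u', v_{n+1} = v_n + h·v'.
0.000000: (1.860000, -0.100000); f=(-0.100000, -0.688200) → (1.829000, -0.313342)
0.310000: (1.829000, -0.313342); f=(-0.474542, -0.986730) → (1.681892, -0.619228)
0.620000: (1.681892, -0.619228); f=(-0.941628, -1.242300) → (1.389987, -1.004341)
(u(0.93), v(0.93)) ≈ (1.3900, -1.0043)

1.3900, -1.0043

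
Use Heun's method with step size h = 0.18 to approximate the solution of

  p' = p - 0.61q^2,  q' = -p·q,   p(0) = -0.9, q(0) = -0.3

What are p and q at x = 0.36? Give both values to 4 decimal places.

-1.3211, -0.4431

Heun on (p,q): k1 = f(x_n, state_n); k2 = f(x_n + h, state_n + h·k1); state_{n+1} = state_n + (h/2)·(k1 + k2).
0.000000: (-0.900000, -0.300000)
  k1 = (-0.954900, -0.270000)
  predictor → (-1.071882, -0.348600)
  k2 = (-1.146010, -0.373658)
  → (-1.089082, -0.357929)
0.180000: (-1.089082, -0.357929)
  k1 = (-1.167231, -0.389814)
  predictor → (-1.299184, -0.428096)
  k2 = (-1.410976, -0.556175)
  → (-1.321121, -0.443068)
(p(0.36), q(0.36)) ≈ (-1.3211, -0.4431)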